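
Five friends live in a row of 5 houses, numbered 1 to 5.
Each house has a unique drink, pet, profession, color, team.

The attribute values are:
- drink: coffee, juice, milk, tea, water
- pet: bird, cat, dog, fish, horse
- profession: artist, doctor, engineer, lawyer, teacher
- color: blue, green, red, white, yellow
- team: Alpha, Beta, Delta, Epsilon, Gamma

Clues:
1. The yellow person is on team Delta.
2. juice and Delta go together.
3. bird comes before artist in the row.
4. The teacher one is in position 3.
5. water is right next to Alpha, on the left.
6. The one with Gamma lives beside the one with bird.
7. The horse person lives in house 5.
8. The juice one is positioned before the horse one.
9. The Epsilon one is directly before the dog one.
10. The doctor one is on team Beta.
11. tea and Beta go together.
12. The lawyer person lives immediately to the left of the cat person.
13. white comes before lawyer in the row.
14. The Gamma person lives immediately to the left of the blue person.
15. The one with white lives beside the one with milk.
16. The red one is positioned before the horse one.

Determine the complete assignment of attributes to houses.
Solution:

House | Drink | Pet | Profession | Color | Team
-----------------------------------------------
  1   | water | fish | engineer | white | Gamma
  2   | milk | bird | lawyer | blue | Alpha
  3   | coffee | cat | teacher | red | Epsilon
  4   | juice | dog | artist | yellow | Delta
  5   | tea | horse | doctor | green | Beta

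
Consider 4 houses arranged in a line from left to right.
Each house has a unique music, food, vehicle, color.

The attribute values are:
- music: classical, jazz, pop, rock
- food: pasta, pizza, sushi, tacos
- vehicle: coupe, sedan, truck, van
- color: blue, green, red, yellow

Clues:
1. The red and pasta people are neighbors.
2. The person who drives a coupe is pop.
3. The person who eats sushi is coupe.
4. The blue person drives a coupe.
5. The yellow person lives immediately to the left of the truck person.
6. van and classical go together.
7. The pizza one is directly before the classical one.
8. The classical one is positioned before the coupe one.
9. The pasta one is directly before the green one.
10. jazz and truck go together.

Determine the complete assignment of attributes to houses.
Solution:

House | Music | Food | Vehicle | Color
--------------------------------------
  1   | rock | pizza | sedan | red
  2   | classical | pasta | van | yellow
  3   | jazz | tacos | truck | green
  4   | pop | sushi | coupe | blue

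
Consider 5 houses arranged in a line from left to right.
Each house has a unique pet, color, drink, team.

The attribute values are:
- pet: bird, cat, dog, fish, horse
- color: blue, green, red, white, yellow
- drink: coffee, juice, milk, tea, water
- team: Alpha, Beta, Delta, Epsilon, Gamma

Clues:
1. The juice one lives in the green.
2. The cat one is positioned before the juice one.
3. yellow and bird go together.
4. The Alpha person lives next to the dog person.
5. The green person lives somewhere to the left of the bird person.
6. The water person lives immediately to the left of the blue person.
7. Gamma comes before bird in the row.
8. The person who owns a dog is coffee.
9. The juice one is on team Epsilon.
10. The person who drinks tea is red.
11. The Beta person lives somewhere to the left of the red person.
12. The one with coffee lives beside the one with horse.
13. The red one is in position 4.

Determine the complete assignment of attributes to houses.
Solution:

House | Pet | Color | Drink | Team
----------------------------------
  1   | cat | white | water | Alpha
  2   | dog | blue | coffee | Beta
  3   | horse | green | juice | Epsilon
  4   | fish | red | tea | Gamma
  5   | bird | yellow | milk | Delta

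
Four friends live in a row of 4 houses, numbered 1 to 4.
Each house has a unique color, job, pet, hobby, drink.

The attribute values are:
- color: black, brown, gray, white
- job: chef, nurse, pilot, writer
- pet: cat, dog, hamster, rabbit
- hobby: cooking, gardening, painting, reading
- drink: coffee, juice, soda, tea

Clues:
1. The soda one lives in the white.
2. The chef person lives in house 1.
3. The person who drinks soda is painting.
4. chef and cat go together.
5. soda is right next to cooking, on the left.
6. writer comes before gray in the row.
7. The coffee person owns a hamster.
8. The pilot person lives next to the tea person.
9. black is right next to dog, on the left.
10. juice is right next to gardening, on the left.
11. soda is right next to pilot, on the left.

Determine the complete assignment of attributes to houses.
Solution:

House | Color | Job | Pet | Hobby | Drink
-----------------------------------------
  1   | white | chef | cat | painting | soda
  2   | black | pilot | rabbit | cooking | juice
  3   | brown | writer | dog | gardening | tea
  4   | gray | nurse | hamster | reading | coffee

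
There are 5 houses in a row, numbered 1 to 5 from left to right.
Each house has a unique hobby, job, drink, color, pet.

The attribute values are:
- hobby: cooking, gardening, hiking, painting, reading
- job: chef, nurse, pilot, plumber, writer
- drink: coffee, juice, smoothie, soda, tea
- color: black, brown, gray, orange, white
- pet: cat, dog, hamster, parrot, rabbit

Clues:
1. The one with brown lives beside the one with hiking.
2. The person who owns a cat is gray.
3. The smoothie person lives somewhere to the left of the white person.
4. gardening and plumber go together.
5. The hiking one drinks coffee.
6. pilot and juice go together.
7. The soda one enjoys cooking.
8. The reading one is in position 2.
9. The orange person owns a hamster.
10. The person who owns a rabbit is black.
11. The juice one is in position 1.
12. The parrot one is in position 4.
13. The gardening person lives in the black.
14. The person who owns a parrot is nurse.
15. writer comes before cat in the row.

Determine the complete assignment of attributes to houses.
Solution:

House | Hobby | Job | Drink | Color | Pet
-----------------------------------------
  1   | painting | pilot | juice | orange | hamster
  2   | reading | writer | smoothie | brown | dog
  3   | hiking | chef | coffee | gray | cat
  4   | cooking | nurse | soda | white | parrot
  5   | gardening | plumber | tea | black | rabbit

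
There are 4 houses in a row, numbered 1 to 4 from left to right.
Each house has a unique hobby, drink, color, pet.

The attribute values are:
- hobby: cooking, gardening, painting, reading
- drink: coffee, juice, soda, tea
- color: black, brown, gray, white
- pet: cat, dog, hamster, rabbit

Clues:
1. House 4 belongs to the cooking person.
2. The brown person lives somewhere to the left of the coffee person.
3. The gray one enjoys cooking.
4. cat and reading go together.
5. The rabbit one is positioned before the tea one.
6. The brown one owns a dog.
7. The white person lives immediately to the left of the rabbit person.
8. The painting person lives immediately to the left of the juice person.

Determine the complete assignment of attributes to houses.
Solution:

House | Hobby | Drink | Color | Pet
-----------------------------------
  1   | painting | soda | brown | dog
  2   | reading | juice | white | cat
  3   | gardening | coffee | black | rabbit
  4   | cooking | tea | gray | hamster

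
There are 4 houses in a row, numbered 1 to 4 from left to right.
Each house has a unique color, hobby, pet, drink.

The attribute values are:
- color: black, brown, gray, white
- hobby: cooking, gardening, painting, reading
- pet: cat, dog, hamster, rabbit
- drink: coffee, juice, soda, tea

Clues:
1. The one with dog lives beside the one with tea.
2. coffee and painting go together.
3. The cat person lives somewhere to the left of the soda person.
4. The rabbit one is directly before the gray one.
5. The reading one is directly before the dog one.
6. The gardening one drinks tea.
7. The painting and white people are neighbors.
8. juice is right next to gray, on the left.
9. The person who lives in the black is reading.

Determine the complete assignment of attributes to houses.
Solution:

House | Color | Hobby | Pet | Drink
-----------------------------------
  1   | black | reading | rabbit | juice
  2   | gray | painting | dog | coffee
  3   | white | gardening | cat | tea
  4   | brown | cooking | hamster | soda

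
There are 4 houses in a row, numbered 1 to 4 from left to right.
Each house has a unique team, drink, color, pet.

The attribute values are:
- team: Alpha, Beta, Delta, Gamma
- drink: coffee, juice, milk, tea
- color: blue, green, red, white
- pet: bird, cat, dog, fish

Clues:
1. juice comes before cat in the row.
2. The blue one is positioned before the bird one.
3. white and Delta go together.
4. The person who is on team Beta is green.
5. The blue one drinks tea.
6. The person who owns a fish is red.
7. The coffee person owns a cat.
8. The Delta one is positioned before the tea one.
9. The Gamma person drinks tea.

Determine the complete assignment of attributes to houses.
Solution:

House | Team | Drink | Color | Pet
----------------------------------
  1   | Alpha | juice | red | fish
  2   | Delta | coffee | white | cat
  3   | Gamma | tea | blue | dog
  4   | Beta | milk | green | bird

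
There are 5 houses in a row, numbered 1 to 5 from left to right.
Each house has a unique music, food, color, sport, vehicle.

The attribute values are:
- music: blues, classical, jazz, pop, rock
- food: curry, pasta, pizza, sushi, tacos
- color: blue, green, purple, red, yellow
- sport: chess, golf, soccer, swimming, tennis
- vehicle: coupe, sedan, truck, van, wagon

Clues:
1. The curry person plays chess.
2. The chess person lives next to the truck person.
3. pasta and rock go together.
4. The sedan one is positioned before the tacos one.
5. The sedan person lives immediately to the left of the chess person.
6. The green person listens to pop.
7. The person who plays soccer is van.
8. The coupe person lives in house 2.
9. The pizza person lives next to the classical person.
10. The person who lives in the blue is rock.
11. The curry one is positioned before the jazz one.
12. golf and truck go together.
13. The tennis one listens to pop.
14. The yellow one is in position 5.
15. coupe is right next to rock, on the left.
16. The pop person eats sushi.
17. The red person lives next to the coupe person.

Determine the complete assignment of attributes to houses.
Solution:

House | Music | Food | Color | Sport | Vehicle
----------------------------------------------
  1   | blues | pizza | red | swimming | sedan
  2   | classical | curry | purple | chess | coupe
  3   | rock | pasta | blue | golf | truck
  4   | pop | sushi | green | tennis | wagon
  5   | jazz | tacos | yellow | soccer | van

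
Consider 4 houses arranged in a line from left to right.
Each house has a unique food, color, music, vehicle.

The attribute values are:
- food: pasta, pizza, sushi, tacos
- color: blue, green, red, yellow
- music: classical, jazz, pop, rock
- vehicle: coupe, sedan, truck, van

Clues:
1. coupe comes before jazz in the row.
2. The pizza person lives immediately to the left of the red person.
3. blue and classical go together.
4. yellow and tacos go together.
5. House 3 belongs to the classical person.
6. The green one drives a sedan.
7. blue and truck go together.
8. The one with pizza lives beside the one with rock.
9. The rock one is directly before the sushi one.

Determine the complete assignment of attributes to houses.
Solution:

House | Food | Color | Music | Vehicle
--------------------------------------
  1   | pizza | green | pop | sedan
  2   | pasta | red | rock | coupe
  3   | sushi | blue | classical | truck
  4   | tacos | yellow | jazz | van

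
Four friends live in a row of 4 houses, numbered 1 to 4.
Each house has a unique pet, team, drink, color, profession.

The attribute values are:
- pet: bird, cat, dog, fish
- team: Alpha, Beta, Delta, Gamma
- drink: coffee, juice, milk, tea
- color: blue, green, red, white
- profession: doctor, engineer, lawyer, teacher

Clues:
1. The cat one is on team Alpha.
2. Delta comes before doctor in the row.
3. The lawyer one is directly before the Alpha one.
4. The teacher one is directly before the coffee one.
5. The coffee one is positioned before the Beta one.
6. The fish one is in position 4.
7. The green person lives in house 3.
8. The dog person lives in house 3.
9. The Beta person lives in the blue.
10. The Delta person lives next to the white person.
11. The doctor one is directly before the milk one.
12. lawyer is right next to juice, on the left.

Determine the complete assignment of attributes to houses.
Solution:

House | Pet | Team | Drink | Color | Profession
-----------------------------------------------
  1   | bird | Delta | tea | red | lawyer
  2   | cat | Alpha | juice | white | teacher
  3   | dog | Gamma | coffee | green | doctor
  4   | fish | Beta | milk | blue | engineer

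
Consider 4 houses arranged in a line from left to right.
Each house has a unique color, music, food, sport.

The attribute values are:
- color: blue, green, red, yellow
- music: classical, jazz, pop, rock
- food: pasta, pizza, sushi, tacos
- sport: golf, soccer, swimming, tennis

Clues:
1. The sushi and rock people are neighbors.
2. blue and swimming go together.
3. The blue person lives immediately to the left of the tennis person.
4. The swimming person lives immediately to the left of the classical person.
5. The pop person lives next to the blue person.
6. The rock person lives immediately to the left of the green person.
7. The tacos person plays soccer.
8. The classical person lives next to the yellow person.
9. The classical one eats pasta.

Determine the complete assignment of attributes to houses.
Solution:

House | Color | Music | Food | Sport
------------------------------------
  1   | red | pop | sushi | golf
  2   | blue | rock | pizza | swimming
  3   | green | classical | pasta | tennis
  4   | yellow | jazz | tacos | soccer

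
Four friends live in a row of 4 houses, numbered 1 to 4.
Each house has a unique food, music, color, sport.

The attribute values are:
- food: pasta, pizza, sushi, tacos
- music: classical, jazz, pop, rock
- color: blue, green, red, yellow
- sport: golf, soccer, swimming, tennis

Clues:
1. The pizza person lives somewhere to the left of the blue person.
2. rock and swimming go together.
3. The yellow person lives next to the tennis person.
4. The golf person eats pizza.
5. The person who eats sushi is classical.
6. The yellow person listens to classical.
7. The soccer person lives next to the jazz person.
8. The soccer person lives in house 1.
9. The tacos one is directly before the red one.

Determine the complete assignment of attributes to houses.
Solution:

House | Food | Music | Color | Sport
------------------------------------
  1   | sushi | classical | yellow | soccer
  2   | tacos | jazz | green | tennis
  3   | pizza | pop | red | golf
  4   | pasta | rock | blue | swimming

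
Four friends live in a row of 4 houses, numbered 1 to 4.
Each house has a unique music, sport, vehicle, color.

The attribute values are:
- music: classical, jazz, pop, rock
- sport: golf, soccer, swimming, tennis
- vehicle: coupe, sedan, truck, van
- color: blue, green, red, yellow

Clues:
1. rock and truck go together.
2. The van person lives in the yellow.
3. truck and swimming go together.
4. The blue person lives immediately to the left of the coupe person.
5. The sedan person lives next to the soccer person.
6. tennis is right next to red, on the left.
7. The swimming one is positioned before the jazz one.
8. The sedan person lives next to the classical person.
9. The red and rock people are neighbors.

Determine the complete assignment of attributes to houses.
Solution:

House | Music | Sport | Vehicle | Color
---------------------------------------
  1   | pop | tennis | sedan | blue
  2   | classical | soccer | coupe | red
  3   | rock | swimming | truck | green
  4   | jazz | golf | van | yellow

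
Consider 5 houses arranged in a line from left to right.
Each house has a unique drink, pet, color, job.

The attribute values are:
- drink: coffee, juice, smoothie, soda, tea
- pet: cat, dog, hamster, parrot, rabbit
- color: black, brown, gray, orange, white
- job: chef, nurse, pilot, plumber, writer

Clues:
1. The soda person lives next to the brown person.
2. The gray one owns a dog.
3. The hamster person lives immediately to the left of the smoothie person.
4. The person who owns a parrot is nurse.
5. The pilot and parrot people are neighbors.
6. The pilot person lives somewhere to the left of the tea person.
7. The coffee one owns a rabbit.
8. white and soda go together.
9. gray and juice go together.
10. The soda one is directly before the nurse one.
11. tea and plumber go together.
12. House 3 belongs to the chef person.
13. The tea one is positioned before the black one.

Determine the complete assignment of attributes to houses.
Solution:

House | Drink | Pet | Color | Job
---------------------------------
  1   | soda | hamster | white | pilot
  2   | smoothie | parrot | brown | nurse
  3   | juice | dog | gray | chef
  4   | tea | cat | orange | plumber
  5   | coffee | rabbit | black | writer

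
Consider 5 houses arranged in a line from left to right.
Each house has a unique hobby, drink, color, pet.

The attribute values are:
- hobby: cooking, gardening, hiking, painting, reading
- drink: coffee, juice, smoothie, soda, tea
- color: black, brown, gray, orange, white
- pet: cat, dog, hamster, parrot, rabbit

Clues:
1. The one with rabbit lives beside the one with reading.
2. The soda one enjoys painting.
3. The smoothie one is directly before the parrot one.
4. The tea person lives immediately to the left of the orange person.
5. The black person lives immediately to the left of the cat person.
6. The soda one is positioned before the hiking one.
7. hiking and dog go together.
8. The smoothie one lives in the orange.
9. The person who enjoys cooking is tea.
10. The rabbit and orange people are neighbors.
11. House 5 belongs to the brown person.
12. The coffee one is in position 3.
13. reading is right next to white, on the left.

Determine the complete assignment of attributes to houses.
Solution:

House | Hobby | Drink | Color | Pet
-----------------------------------
  1   | cooking | tea | black | rabbit
  2   | reading | smoothie | orange | cat
  3   | gardening | coffee | white | parrot
  4   | painting | soda | gray | hamster
  5   | hiking | juice | brown | dog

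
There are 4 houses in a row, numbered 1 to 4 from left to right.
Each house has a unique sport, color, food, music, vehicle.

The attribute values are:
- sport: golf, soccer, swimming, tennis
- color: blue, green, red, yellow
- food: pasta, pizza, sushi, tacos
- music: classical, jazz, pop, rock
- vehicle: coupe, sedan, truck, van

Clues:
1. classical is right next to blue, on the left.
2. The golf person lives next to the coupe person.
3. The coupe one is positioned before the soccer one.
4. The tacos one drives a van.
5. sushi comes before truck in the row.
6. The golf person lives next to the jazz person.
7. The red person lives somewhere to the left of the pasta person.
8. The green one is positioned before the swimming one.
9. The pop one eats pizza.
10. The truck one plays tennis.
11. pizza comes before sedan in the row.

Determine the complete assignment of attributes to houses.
Solution:

House | Sport | Color | Food | Music | Vehicle
----------------------------------------------
  1   | golf | green | tacos | classical | van
  2   | swimming | blue | sushi | jazz | coupe
  3   | tennis | red | pizza | pop | truck
  4   | soccer | yellow | pasta | rock | sedan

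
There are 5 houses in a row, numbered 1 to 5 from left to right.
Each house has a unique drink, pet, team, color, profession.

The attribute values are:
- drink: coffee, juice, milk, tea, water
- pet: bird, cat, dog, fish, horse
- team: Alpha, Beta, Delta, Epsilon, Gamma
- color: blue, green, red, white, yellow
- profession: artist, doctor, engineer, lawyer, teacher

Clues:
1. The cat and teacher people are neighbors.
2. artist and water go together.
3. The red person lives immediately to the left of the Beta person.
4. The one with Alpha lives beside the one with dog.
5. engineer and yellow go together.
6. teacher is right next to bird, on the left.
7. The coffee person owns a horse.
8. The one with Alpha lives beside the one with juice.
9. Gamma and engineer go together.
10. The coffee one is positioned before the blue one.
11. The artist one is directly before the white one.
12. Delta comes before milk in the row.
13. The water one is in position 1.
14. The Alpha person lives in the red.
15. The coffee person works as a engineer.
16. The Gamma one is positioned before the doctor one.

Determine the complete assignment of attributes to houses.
Solution:

House | Drink | Pet | Team | Color | Profession
-----------------------------------------------
  1   | water | cat | Alpha | red | artist
  2   | juice | dog | Beta | white | teacher
  3   | tea | bird | Delta | green | lawyer
  4   | coffee | horse | Gamma | yellow | engineer
  5   | milk | fish | Epsilon | blue | doctor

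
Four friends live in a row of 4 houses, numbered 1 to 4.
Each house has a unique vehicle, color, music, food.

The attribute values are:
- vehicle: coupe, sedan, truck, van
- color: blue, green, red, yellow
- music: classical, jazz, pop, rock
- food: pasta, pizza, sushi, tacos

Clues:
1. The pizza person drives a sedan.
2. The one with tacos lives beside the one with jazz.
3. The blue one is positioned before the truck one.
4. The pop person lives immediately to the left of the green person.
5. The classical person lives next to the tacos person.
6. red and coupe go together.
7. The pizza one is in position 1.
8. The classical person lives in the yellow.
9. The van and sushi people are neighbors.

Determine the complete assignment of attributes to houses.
Solution:

House | Vehicle | Color | Music | Food
--------------------------------------
  1   | sedan | yellow | classical | pizza
  2   | van | blue | pop | tacos
  3   | truck | green | jazz | sushi
  4   | coupe | red | rock | pasta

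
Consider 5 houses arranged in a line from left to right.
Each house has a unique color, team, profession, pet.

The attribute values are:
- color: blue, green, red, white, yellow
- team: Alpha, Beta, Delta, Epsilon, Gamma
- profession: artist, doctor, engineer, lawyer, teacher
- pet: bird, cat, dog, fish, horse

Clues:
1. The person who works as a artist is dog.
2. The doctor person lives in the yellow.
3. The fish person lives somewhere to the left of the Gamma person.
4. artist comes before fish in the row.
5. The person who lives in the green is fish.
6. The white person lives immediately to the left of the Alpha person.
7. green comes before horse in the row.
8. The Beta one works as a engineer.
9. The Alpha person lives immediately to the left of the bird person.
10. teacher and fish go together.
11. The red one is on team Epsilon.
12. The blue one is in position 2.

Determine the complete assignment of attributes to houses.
Solution:

House | Color | Team | Profession | Pet
---------------------------------------
  1   | white | Beta | engineer | cat
  2   | blue | Alpha | artist | dog
  3   | red | Epsilon | lawyer | bird
  4   | green | Delta | teacher | fish
  5   | yellow | Gamma | doctor | horse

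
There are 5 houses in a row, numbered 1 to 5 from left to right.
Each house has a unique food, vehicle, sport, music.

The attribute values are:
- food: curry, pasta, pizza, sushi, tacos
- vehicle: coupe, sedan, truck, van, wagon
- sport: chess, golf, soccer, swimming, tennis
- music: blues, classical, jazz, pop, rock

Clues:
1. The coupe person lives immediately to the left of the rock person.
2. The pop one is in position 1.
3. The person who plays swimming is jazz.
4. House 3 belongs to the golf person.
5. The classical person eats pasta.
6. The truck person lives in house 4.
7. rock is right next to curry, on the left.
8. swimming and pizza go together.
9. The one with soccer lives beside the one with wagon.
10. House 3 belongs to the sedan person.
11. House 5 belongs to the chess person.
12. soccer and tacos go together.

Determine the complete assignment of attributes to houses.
Solution:

House | Food | Vehicle | Sport | Music
--------------------------------------
  1   | tacos | coupe | soccer | pop
  2   | sushi | wagon | tennis | rock
  3   | curry | sedan | golf | blues
  4   | pizza | truck | swimming | jazz
  5   | pasta | van | chess | classical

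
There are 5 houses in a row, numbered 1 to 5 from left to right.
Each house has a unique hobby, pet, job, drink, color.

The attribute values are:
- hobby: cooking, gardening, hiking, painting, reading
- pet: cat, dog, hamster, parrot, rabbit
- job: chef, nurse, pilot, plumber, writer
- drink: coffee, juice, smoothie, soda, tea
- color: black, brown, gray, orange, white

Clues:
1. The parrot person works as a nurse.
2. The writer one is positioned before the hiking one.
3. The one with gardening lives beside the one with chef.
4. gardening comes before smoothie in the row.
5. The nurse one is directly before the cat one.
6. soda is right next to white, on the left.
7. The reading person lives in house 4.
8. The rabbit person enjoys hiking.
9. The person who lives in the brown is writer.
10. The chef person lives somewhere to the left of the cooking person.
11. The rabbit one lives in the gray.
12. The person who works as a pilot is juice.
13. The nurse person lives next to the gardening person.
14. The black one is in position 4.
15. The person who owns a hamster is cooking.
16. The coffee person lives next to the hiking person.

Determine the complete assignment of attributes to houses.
Solution:

House | Hobby | Pet | Job | Drink | Color
-----------------------------------------
  1   | painting | parrot | nurse | tea | orange
  2   | gardening | cat | writer | coffee | brown
  3   | hiking | rabbit | chef | smoothie | gray
  4   | reading | dog | plumber | soda | black
  5   | cooking | hamster | pilot | juice | white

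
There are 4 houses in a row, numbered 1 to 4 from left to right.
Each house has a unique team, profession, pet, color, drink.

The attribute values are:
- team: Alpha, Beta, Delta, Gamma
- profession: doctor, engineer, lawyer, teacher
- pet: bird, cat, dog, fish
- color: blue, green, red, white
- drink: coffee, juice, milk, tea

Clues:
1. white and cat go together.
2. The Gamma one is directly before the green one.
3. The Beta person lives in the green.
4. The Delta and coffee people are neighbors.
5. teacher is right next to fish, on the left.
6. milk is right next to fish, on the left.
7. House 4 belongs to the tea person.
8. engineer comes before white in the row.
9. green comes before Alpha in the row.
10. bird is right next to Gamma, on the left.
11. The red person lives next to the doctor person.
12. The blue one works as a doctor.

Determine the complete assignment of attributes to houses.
Solution:

House | Team | Profession | Pet | Color | Drink
-----------------------------------------------
  1   | Delta | teacher | bird | red | milk
  2   | Gamma | doctor | fish | blue | coffee
  3   | Beta | engineer | dog | green | juice
  4   | Alpha | lawyer | cat | white | tea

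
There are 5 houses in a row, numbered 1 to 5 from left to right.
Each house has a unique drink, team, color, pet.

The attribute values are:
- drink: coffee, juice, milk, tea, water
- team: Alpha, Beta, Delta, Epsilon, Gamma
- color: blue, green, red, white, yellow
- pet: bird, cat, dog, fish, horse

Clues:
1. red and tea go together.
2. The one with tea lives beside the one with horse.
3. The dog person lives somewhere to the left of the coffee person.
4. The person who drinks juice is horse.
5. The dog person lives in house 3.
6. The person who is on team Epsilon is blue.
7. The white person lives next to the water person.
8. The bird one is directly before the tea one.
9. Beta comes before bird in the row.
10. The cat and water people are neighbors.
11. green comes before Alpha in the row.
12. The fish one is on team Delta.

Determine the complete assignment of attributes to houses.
Solution:

House | Drink | Team | Color | Pet
----------------------------------
  1   | milk | Beta | white | cat
  2   | water | Gamma | green | bird
  3   | tea | Alpha | red | dog
  4   | juice | Epsilon | blue | horse
  5   | coffee | Delta | yellow | fish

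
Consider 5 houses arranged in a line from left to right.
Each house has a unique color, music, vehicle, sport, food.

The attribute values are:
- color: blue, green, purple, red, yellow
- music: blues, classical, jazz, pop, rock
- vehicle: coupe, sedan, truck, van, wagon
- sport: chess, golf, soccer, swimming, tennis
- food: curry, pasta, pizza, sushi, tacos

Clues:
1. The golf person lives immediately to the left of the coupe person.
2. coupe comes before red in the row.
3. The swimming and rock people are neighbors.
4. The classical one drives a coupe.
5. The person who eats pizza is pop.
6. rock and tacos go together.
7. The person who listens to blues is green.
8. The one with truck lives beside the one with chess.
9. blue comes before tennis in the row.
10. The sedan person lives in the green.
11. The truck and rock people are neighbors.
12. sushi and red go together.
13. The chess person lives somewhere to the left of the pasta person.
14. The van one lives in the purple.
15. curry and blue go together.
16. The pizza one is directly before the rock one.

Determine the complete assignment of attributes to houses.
Solution:

House | Color | Music | Vehicle | Sport | Food
----------------------------------------------
  1   | yellow | pop | truck | swimming | pizza
  2   | purple | rock | van | chess | tacos
  3   | green | blues | sedan | golf | pasta
  4   | blue | classical | coupe | soccer | curry
  5   | red | jazz | wagon | tennis | sushi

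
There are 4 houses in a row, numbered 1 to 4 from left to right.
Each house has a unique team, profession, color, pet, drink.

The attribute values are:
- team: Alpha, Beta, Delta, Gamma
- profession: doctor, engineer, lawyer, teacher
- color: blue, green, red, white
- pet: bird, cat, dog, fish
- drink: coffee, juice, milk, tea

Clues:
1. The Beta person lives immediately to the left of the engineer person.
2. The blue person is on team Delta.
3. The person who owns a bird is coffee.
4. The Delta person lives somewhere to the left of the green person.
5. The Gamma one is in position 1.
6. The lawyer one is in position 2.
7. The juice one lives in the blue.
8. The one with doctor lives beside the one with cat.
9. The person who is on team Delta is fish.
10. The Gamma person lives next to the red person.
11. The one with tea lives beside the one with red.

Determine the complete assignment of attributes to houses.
Solution:

House | Team | Profession | Color | Pet | Drink
-----------------------------------------------
  1   | Gamma | doctor | white | dog | tea
  2   | Beta | lawyer | red | cat | milk
  3   | Delta | engineer | blue | fish | juice
  4   | Alpha | teacher | green | bird | coffee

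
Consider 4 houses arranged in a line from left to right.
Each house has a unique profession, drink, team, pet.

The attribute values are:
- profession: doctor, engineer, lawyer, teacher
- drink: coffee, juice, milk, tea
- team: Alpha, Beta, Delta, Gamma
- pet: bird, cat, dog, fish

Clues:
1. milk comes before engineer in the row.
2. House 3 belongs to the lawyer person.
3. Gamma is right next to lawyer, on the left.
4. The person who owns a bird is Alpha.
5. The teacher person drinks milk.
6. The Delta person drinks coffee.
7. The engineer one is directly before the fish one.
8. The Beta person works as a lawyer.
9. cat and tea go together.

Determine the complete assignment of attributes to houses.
Solution:

House | Profession | Drink | Team | Pet
---------------------------------------
  1   | teacher | milk | Alpha | bird
  2   | engineer | tea | Gamma | cat
  3   | lawyer | juice | Beta | fish
  4   | doctor | coffee | Delta | dog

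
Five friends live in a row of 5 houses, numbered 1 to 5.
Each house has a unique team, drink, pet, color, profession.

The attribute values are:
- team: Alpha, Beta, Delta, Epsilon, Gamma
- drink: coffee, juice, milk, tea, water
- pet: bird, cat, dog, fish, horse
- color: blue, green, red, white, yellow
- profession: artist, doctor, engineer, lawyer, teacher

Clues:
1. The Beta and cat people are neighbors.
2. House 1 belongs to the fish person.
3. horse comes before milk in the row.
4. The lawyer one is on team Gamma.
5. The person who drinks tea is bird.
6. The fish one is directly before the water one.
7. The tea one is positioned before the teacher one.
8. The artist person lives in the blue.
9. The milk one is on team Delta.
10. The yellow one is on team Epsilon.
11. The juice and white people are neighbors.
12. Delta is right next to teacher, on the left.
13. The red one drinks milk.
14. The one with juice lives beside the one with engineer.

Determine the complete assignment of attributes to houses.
Solution:

House | Team | Drink | Pet | Color | Profession
-----------------------------------------------
  1   | Gamma | juice | fish | green | lawyer
  2   | Alpha | water | horse | white | engineer
  3   | Beta | tea | bird | blue | artist
  4   | Delta | milk | cat | red | doctor
  5   | Epsilon | coffee | dog | yellow | teacher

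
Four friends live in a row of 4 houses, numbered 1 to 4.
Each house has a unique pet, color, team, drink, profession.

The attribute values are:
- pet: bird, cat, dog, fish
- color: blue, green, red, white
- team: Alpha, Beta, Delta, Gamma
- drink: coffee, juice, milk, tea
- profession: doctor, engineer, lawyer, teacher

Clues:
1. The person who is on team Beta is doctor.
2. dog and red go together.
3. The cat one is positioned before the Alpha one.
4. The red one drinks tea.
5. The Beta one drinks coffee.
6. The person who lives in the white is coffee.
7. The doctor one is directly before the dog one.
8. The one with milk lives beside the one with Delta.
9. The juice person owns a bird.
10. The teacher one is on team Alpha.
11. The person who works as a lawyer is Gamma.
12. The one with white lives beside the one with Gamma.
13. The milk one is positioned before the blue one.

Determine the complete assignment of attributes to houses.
Solution:

House | Pet | Color | Team | Drink | Profession
-----------------------------------------------
  1   | cat | white | Beta | coffee | doctor
  2   | dog | red | Gamma | tea | lawyer
  3   | fish | green | Alpha | milk | teacher
  4   | bird | blue | Delta | juice | engineer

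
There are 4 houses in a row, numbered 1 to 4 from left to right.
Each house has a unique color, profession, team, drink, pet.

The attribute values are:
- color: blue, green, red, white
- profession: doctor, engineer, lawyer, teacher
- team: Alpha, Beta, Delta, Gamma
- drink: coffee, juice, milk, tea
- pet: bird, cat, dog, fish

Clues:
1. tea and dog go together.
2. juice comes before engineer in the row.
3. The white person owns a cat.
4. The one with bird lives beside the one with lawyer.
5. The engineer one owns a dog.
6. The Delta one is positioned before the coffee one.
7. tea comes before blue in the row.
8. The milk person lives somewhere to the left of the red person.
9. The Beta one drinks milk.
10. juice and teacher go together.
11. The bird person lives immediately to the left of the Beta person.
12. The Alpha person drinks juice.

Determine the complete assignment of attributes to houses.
Solution:

House | Color | Profession | Team | Drink | Pet
-----------------------------------------------
  1   | green | teacher | Alpha | juice | bird
  2   | white | lawyer | Beta | milk | cat
  3   | red | engineer | Delta | tea | dog
  4   | blue | doctor | Gamma | coffee | fish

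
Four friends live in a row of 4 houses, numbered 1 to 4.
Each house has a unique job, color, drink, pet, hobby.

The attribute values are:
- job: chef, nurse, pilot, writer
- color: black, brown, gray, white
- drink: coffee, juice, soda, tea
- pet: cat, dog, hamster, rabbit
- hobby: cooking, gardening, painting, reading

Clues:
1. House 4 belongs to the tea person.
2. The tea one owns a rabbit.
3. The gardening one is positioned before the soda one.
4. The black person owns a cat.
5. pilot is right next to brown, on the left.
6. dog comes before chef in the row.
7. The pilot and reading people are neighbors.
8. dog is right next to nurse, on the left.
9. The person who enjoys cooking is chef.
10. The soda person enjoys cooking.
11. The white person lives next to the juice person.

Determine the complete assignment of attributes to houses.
Solution:

House | Job | Color | Drink | Pet | Hobby
-----------------------------------------
  1   | pilot | white | coffee | dog | gardening
  2   | nurse | brown | juice | hamster | reading
  3   | chef | black | soda | cat | cooking
  4   | writer | gray | tea | rabbit | painting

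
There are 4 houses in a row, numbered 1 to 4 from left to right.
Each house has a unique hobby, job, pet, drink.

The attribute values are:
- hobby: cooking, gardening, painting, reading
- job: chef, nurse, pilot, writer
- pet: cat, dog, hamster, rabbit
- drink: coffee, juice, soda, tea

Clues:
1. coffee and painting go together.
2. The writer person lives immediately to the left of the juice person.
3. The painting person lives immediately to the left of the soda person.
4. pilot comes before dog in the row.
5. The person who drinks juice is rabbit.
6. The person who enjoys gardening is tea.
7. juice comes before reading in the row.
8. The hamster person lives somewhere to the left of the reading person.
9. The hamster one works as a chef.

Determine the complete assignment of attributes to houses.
Solution:

House | Hobby | Job | Pet | Drink
---------------------------------
  1   | gardening | writer | cat | tea
  2   | cooking | pilot | rabbit | juice
  3   | painting | chef | hamster | coffee
  4   | reading | nurse | dog | soda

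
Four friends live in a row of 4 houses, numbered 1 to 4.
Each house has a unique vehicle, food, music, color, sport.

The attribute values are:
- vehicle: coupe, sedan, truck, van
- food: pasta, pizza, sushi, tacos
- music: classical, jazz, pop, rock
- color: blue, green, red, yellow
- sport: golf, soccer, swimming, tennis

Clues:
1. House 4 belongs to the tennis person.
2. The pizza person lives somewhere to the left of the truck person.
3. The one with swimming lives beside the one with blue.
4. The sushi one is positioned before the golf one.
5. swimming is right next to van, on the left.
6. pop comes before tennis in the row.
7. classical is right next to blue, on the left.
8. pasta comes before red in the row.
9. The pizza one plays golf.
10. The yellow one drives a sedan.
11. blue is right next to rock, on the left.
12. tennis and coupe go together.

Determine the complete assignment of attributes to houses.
Solution:

House | Vehicle | Food | Music | Color | Sport
----------------------------------------------
  1   | sedan | sushi | classical | yellow | swimming
  2   | van | pizza | pop | blue | golf
  3   | truck | pasta | rock | green | soccer
  4   | coupe | tacos | jazz | red | tennis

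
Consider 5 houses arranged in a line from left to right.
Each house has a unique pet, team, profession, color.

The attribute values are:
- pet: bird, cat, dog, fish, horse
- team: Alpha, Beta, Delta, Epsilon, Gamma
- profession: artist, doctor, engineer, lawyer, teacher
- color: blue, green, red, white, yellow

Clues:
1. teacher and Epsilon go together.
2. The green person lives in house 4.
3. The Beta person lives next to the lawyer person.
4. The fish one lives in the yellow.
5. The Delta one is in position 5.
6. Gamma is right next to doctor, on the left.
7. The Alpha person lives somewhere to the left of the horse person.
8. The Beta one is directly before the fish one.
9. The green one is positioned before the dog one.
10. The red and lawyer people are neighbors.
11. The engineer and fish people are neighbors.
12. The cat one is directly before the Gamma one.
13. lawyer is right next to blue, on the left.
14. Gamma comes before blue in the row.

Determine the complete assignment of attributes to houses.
Solution:

House | Pet | Team | Profession | Color
---------------------------------------
  1   | cat | Beta | engineer | red
  2   | fish | Gamma | lawyer | yellow
  3   | bird | Alpha | doctor | blue
  4   | horse | Epsilon | teacher | green
  5   | dog | Delta | artist | white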